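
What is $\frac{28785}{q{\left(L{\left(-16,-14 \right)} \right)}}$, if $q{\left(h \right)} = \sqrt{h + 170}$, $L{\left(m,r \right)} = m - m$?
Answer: $\frac{5757 \sqrt{170}}{34} \approx 2207.7$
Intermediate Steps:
$L{\left(m,r \right)} = 0$
$q{\left(h \right)} = \sqrt{170 + h}$
$\frac{28785}{q{\left(L{\left(-16,-14 \right)} \right)}} = \frac{28785}{\sqrt{170 + 0}} = \frac{28785}{\sqrt{170}} = 28785 \frac{\sqrt{170}}{170} = \frac{5757 \sqrt{170}}{34}$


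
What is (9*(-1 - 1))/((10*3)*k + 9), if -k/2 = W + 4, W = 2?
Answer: 2/39 ≈ 0.051282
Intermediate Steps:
k = -12 (k = -2*(2 + 4) = -2*6 = -12)
(9*(-1 - 1))/((10*3)*k + 9) = (9*(-1 - 1))/((10*3)*(-12) + 9) = (9*(-2))/(30*(-12) + 9) = -18/(-360 + 9) = -18/(-351) = -18*(-1/351) = 2/39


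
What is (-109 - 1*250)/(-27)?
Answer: 359/27 ≈ 13.296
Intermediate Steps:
(-109 - 1*250)/(-27) = (-109 - 250)*(-1/27) = -359*(-1/27) = 359/27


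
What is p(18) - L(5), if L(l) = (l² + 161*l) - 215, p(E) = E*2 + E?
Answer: -561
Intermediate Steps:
p(E) = 3*E (p(E) = 2*E + E = 3*E)
L(l) = -215 + l² + 161*l
p(18) - L(5) = 3*18 - (-215 + 5² + 161*5) = 54 - (-215 + 25 + 805) = 54 - 1*615 = 54 - 615 = -561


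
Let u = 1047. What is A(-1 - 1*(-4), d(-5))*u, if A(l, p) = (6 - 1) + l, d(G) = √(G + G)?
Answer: 8376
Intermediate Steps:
d(G) = √2*√G (d(G) = √(2*G) = √2*√G)
A(l, p) = 5 + l
A(-1 - 1*(-4), d(-5))*u = (5 + (-1 - 1*(-4)))*1047 = (5 + (-1 + 4))*1047 = (5 + 3)*1047 = 8*1047 = 8376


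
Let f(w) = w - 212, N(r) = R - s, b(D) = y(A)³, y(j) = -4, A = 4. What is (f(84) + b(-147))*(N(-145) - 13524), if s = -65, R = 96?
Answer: 2565696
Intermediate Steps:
b(D) = -64 (b(D) = (-4)³ = -64)
N(r) = 161 (N(r) = 96 - 1*(-65) = 96 + 65 = 161)
f(w) = -212 + w
(f(84) + b(-147))*(N(-145) - 13524) = ((-212 + 84) - 64)*(161 - 13524) = (-128 - 64)*(-13363) = -192*(-13363) = 2565696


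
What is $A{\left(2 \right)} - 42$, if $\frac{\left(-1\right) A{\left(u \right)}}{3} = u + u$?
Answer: $-54$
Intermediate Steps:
$A{\left(u \right)} = - 6 u$ ($A{\left(u \right)} = - 3 \left(u + u\right) = - 3 \cdot 2 u = - 6 u$)
$A{\left(2 \right)} - 42 = \left(-6\right) 2 - 42 = -12 - 42 = -54$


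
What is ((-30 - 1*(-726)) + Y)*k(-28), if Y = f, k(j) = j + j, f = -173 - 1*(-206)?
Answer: -40824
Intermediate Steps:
f = 33 (f = -173 + 206 = 33)
k(j) = 2*j
Y = 33
((-30 - 1*(-726)) + Y)*k(-28) = ((-30 - 1*(-726)) + 33)*(2*(-28)) = ((-30 + 726) + 33)*(-56) = (696 + 33)*(-56) = 729*(-56) = -40824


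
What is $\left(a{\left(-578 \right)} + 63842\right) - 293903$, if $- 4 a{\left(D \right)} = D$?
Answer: $- \frac{459833}{2} \approx -2.2992 \cdot 10^{5}$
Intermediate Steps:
$a{\left(D \right)} = - \frac{D}{4}$
$\left(a{\left(-578 \right)} + 63842\right) - 293903 = \left(\left(- \frac{1}{4}\right) \left(-578\right) + 63842\right) - 293903 = \left(\frac{289}{2} + 63842\right) - 293903 = \frac{127973}{2} - 293903 = - \frac{459833}{2}$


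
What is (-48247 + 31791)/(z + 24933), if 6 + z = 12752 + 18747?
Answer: -8228/28213 ≈ -0.29164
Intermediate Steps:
z = 31493 (z = -6 + (12752 + 18747) = -6 + 31499 = 31493)
(-48247 + 31791)/(z + 24933) = (-48247 + 31791)/(31493 + 24933) = -16456/56426 = -16456*1/56426 = -8228/28213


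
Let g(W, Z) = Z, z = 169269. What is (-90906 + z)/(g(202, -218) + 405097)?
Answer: 78363/404879 ≈ 0.19355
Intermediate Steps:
(-90906 + z)/(g(202, -218) + 405097) = (-90906 + 169269)/(-218 + 405097) = 78363/404879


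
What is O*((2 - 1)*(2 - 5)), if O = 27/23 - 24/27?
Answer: -59/69 ≈ -0.85507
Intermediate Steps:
O = 59/207 (O = 27*(1/23) - 24*1/27 = 27/23 - 8/9 = 59/207 ≈ 0.28502)
O*((2 - 1)*(2 - 5)) = 59*((2 - 1)*(2 - 5))/207 = 59*(1*(-3))/207 = (59/207)*(-3) = -59/69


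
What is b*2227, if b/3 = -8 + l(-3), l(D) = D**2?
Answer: 6681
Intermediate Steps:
b = 3 (b = 3*(-8 + (-3)**2) = 3*(-8 + 9) = 3*1 = 3)
b*2227 = 3*2227 = 6681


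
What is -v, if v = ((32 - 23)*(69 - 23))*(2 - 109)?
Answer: 44298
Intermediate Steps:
v = -44298 (v = (9*46)*(-107) = 414*(-107) = -44298)
-v = -1*(-44298) = 44298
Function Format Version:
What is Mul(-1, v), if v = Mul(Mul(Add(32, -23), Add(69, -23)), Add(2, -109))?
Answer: 44298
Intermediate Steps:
v = -44298 (v = Mul(Mul(9, 46), -107) = Mul(414, -107) = -44298)
Mul(-1, v) = Mul(-1, -44298) = 44298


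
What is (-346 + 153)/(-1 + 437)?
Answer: -193/436 ≈ -0.44266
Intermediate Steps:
(-346 + 153)/(-1 + 437) = -193/436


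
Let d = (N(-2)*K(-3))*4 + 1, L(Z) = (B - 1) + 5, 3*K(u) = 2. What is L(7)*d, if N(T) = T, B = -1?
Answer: -13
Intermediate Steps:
K(u) = 2/3 (K(u) = (1/3)*2 = 2/3)
L(Z) = 3 (L(Z) = (-1 - 1) + 5 = -2 + 5 = 3)
d = -13/3 (d = -2*2/3*4 + 1 = -4/3*4 + 1 = -16/3 + 1 = -13/3 ≈ -4.3333)
L(7)*d = 3*(-13/3) = -13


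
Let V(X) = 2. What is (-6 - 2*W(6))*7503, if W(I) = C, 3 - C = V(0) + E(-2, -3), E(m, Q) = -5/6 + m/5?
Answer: -392657/5 ≈ -78531.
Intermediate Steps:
E(m, Q) = -⅚ + m/5 (E(m, Q) = -5*⅙ + m*(⅕) = -⅚ + m/5)
C = 67/30 (C = 3 - (2 + (-⅚ + (⅕)*(-2))) = 3 - (2 + (-⅚ - ⅖)) = 3 - (2 - 37/30) = 3 - 1*23/30 = 3 - 23/30 = 67/30 ≈ 2.2333)
W(I) = 67/30
(-6 - 2*W(6))*7503 = (-6 - 2*67/30)*7503 = (-6 - 67/15)*7503 = -157/15*7503 = -392657/5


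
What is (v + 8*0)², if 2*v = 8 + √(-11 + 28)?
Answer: (8 + √17)²/4 ≈ 36.742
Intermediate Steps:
v = 4 + √17/2 (v = (8 + √(-11 + 28))/2 = (8 + √17)/2 = 4 + √17/2 ≈ 6.0616)
(v + 8*0)² = ((4 + √17/2) + 8*0)² = ((4 + √17/2) + 0)² = (4 + √17/2)²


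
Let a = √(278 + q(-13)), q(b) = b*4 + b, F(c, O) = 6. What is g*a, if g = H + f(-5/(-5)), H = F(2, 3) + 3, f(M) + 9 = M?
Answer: √213 ≈ 14.595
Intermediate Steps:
q(b) = 5*b (q(b) = 4*b + b = 5*b)
f(M) = -9 + M
H = 9 (H = 6 + 3 = 9)
g = 1 (g = 9 + (-9 - 5/(-5)) = 9 + (-9 - 5*(-⅕)) = 9 + (-9 + 1) = 9 - 8 = 1)
a = √213 (a = √(278 + 5*(-13)) = √(278 - 65) = √213 ≈ 14.595)
g*a = 1*√213 = √213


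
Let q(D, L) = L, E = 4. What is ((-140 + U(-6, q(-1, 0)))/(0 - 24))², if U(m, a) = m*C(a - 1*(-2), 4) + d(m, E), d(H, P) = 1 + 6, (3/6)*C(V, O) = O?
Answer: 32761/576 ≈ 56.877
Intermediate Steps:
C(V, O) = 2*O
d(H, P) = 7
U(m, a) = 7 + 8*m (U(m, a) = m*(2*4) + 7 = m*8 + 7 = 8*m + 7 = 7 + 8*m)
((-140 + U(-6, q(-1, 0)))/(0 - 24))² = ((-140 + (7 + 8*(-6)))/(0 - 24))² = ((-140 + (7 - 48))/(-24))² = ((-140 - 41)*(-1/24))² = (-181*(-1/24))² = (181/24)² = 32761/576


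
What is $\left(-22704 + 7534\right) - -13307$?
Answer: $-1863$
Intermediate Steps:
$\left(-22704 + 7534\right) - -13307 = -15170 + 13307 = -1863$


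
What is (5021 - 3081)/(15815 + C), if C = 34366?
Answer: 1940/50181 ≈ 0.038660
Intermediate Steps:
(5021 - 3081)/(15815 + C) = (5021 - 3081)/(15815 + 34366) = 1940/50181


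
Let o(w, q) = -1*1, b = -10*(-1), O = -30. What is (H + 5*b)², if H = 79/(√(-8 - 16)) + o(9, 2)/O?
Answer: 4037927/1800 - 118579*I*√6/180 ≈ 2243.3 - 1613.7*I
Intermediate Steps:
b = 10
o(w, q) = -1
H = 1/30 - 79*I*√6/12 (H = 79/(√(-8 - 16)) - 1/(-30) = 79/(√(-24)) - 1*(-1/30) = 79/((2*I*√6)) + 1/30 = 79*(-I*√6/12) + 1/30 = -79*I*√6/12 + 1/30 = 1/30 - 79*I*√6/12 ≈ 0.033333 - 16.126*I)
(H + 5*b)² = ((1/30 - 79*I*√6/12) + 5*10)² = ((1/30 - 79*I*√6/12) + 50)² = (1501/30 - 79*I*√6/12)²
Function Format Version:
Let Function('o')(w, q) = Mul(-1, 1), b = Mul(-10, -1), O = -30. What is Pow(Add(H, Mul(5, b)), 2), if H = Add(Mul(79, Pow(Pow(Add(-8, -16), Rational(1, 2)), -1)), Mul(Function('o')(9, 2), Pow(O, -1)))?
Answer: Add(Rational(4037927, 1800), Mul(Rational(-118579, 180), I, Pow(6, Rational(1, 2)))) ≈ Add(2243.3, Mul(-1613.7, I))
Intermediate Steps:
b = 10
Function('o')(w, q) = -1
H = Add(Rational(1, 30), Mul(Rational(-79, 12), I, Pow(6, Rational(1, 2)))) (H = Add(Mul(79, Pow(Pow(Add(-8, -16), Rational(1, 2)), -1)), Mul(-1, Pow(-30, -1))) = Add(Mul(79, Pow(Pow(-24, Rational(1, 2)), -1)), Mul(-1, Rational(-1, 30))) = Add(Mul(79, Pow(Mul(2, I, Pow(6, Rational(1, 2))), -1)), Rational(1, 30)) = Add(Mul(79, Mul(Rational(-1, 12), I, Pow(6, Rational(1, 2)))), Rational(1, 30)) = Add(Mul(Rational(-79, 12), I, Pow(6, Rational(1, 2))), Rational(1, 30)) = Add(Rational(1, 30), Mul(Rational(-79, 12), I, Pow(6, Rational(1, 2)))) ≈ Add(0.033333, Mul(-16.126, I)))
Pow(Add(H, Mul(5, b)), 2) = Pow(Add(Add(Rational(1, 30), Mul(Rational(-79, 12), I, Pow(6, Rational(1, 2)))), Mul(5, 10)), 2) = Pow(Add(Add(Rational(1, 30), Mul(Rational(-79, 12), I, Pow(6, Rational(1, 2)))), 50), 2) = Pow(Add(Rational(1501, 30), Mul(Rational(-79, 12), I, Pow(6, Rational(1, 2)))), 2)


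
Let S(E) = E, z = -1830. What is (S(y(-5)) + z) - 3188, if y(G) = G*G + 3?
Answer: -4990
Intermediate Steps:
y(G) = 3 + G² (y(G) = G² + 3 = 3 + G²)
(S(y(-5)) + z) - 3188 = ((3 + (-5)²) - 1830) - 3188 = ((3 + 25) - 1830) - 3188 = (28 - 1830) - 3188 = -1802 - 3188 = -4990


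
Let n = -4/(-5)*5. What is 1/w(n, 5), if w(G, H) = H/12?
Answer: 12/5 ≈ 2.4000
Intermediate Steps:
n = 4 (n = -4*(-1)/5*5 = -1*(-⅘)*5 = (⅘)*5 = 4)
w(G, H) = H/12 (w(G, H) = H*(1/12) = H/12)
1/w(n, 5) = 1/((1/12)*5) = 1/(5/12) = 12/5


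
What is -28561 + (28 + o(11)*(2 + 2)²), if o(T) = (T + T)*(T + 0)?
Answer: -24661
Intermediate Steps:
o(T) = 2*T² (o(T) = (2*T)*T = 2*T²)
-28561 + (28 + o(11)*(2 + 2)²) = -28561 + (28 + (2*11²)*(2 + 2)²) = -28561 + (28 + (2*121)*4²) = -28561 + (28 + 242*16) = -28561 + (28 + 3872) = -28561 + 3900 = -24661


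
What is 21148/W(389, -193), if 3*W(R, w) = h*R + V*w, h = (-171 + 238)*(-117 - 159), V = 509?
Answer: -63444/7291625 ≈ -0.0087009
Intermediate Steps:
h = -18492 (h = 67*(-276) = -18492)
W(R, w) = -6164*R + 509*w/3 (W(R, w) = (-18492*R + 509*w)/3 = -6164*R + 509*w/3)
21148/W(389, -193) = 21148/(-6164*389 + (509/3)*(-193)) = 21148/(-2397796 - 98237/3) = 21148/(-7291625/3) = 21148*(-3/7291625) = -63444/7291625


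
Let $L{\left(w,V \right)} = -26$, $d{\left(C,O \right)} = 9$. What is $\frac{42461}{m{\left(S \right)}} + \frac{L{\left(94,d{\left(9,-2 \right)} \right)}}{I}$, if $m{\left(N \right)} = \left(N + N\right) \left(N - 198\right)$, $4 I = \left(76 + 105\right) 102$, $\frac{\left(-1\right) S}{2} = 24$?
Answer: $\frac{130243153}{72666432} \approx 1.7923$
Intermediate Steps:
$S = -48$ ($S = \left(-2\right) 24 = -48$)
$I = \frac{9231}{2}$ ($I = \frac{\left(76 + 105\right) 102}{4} = \frac{181 \cdot 102}{4} = \frac{1}{4} \cdot 18462 = \frac{9231}{2} \approx 4615.5$)
$m{\left(N \right)} = 2 N \left(-198 + N\right)$
$\frac{42461}{m{\left(S \right)}} + \frac{L{\left(94,d{\left(9,-2 \right)} \right)}}{I} = \frac{42461}{2 \left(-48\right) \left(-198 - 48\right)} - \frac{26}{\frac{9231}{2}} = \frac{42461}{2 \left(-48\right) \left(-246\right)} - \frac{52}{9231} = \frac{42461}{23616} - \frac{52}{9231} = \frac{130243153}{72666432}$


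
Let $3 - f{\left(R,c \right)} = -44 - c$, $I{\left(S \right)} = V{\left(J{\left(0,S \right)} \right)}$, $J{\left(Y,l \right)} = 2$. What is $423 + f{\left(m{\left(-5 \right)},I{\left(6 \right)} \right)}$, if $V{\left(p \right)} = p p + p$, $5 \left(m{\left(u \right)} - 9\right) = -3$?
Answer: $476$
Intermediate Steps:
$m{\left(u \right)} = \frac{42}{5}$ ($m{\left(u \right)} = 9 + \frac{1}{5} \left(-3\right) = 9 - \frac{3}{5} = \frac{42}{5}$)
$V{\left(p \right)} = p + p^{2}$ ($V{\left(p \right)} = p^{2} + p = p + p^{2}$)
$I{\left(S \right)} = 6$ ($I{\left(S \right)} = 2 \left(1 + 2\right) = 2 \cdot 3 = 6$)
$f{\left(R,c \right)} = 47 + c$ ($f{\left(R,c \right)} = 3 - \left(-44 - c\right) = 3 + \left(44 + c\right) = 47 + c$)
$423 + f{\left(m{\left(-5 \right)},I{\left(6 \right)} \right)} = 423 + \left(47 + 6\right) = 423 + 53 = 476$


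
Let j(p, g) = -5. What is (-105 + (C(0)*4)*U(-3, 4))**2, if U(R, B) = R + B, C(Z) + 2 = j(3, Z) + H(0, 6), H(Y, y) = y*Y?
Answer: 17689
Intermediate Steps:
H(Y, y) = Y*y
C(Z) = -7 (C(Z) = -2 + (-5 + 0*6) = -2 + (-5 + 0) = -2 - 5 = -7)
U(R, B) = B + R
(-105 + (C(0)*4)*U(-3, 4))**2 = (-105 + (-7*4)*(4 - 3))**2 = (-105 - 28*1)**2 = (-105 - 28)**2 = (-133)**2 = 17689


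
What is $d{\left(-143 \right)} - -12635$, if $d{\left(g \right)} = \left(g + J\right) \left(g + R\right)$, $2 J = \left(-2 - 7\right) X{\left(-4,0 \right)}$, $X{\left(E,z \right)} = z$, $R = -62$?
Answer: $41950$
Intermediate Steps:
$J = 0$ ($J = \frac{\left(-2 - 7\right) 0}{2} = \frac{\left(-9\right) 0}{2} = \frac{1}{2} \cdot 0 = 0$)
$d{\left(g \right)} = g \left(-62 + g\right)$ ($d{\left(g \right)} = \left(g + 0\right) \left(g - 62\right) = g \left(-62 + g\right)$)
$d{\left(-143 \right)} - -12635 = - 143 \left(-62 - 143\right) - -12635 = \left(-143\right) \left(-205\right) + 12635 = 29315 + 12635 = 41950$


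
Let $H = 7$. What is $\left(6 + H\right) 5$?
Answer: $65$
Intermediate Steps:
$\left(6 + H\right) 5 = \left(6 + 7\right) 5 = 13 \cdot 5 = 65$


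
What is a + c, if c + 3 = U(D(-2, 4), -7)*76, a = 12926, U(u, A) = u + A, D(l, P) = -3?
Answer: 12163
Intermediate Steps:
U(u, A) = A + u
c = -763 (c = -3 + (-7 - 3)*76 = -3 - 10*76 = -3 - 760 = -763)
a + c = 12926 - 763 = 12163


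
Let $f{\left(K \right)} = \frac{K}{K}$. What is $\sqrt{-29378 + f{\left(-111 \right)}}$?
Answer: $i \sqrt{29377} \approx 171.4 i$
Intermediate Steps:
$f{\left(K \right)} = 1$
$\sqrt{-29378 + f{\left(-111 \right)}} = \sqrt{-29378 + 1} = \sqrt{-29377} = i \sqrt{29377}$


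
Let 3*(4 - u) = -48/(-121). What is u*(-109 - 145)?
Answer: -118872/121 ≈ -982.41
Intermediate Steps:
u = 468/121 (u = 4 - (-16)/(-121) = 4 - (-16)*(-1)/121 = 4 - ⅓*48/121 = 4 - 16/121 = 468/121 ≈ 3.8678)
u*(-109 - 145) = 468*(-109 - 145)/121 = (468/121)*(-254) = -118872/121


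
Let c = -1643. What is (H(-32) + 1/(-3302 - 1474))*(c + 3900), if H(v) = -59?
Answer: -635988745/4776 ≈ -1.3316e+5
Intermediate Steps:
(H(-32) + 1/(-3302 - 1474))*(c + 3900) = (-59 + 1/(-3302 - 1474))*(-1643 + 3900) = (-59 + 1/(-4776))*2257 = (-59 - 1/4776)*2257 = -281785/4776*2257 = -635988745/4776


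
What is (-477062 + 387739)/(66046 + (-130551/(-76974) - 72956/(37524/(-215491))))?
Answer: -21499840478454/116742201069727 ≈ -0.18417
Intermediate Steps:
(-477062 + 387739)/(66046 + (-130551/(-76974) - 72956/(37524/(-215491)))) = -89323/(66046 + (-130551*(-1/76974) - 72956/(37524*(-1/215491)))) = -89323/(66046 + (43517/25658 - 72956/(-37524/215491))) = -89323/(66046 + (43517/25658 - 72956*(-215491/37524))) = -89323/(66046 + (43517/25658 + 3930340349/9381)) = -89323/(66046 + 100845080907619/240697698) = -89323/116742201069727/240697698 = -89323*240697698/116742201069727 = -21499840478454/116742201069727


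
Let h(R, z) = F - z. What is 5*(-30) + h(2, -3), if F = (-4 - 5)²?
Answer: -66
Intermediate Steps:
F = 81 (F = (-9)² = 81)
h(R, z) = 81 - z
5*(-30) + h(2, -3) = 5*(-30) + (81 - 1*(-3)) = -150 + (81 + 3) = -150 + 84 = -66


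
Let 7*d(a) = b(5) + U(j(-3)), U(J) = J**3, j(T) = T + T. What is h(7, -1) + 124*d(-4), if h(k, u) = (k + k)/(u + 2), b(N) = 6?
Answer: -3706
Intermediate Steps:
j(T) = 2*T
d(a) = -30 (d(a) = (6 + (2*(-3))**3)/7 = (6 + (-6)**3)/7 = (6 - 216)/7 = (1/7)*(-210) = -30)
h(k, u) = 2*k/(2 + u) (h(k, u) = (2*k)/(2 + u) = 2*k/(2 + u))
h(7, -1) + 124*d(-4) = 2*7/(2 - 1) + 124*(-30) = 2*7/1 - 3720 = 2*7*1 - 3720 = 14 - 3720 = -3706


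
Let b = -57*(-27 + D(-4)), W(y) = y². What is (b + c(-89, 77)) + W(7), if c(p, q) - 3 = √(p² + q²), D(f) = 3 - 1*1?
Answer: 1477 + 5*√554 ≈ 1594.7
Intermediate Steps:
D(f) = 2 (D(f) = 3 - 1 = 2)
b = 1425 (b = -57*(-27 + 2) = -57*(-25) = 1425)
c(p, q) = 3 + √(p² + q²)
(b + c(-89, 77)) + W(7) = (1425 + (3 + √((-89)² + 77²))) + 7² = (1425 + (3 + √(7921 + 5929))) + 49 = (1425 + (3 + √13850)) + 49 = (1425 + (3 + 5*√554)) + 49 = (1428 + 5*√554) + 49 = 1477 + 5*√554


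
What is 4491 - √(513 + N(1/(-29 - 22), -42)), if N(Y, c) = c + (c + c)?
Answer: 4491 - 3*√43 ≈ 4471.3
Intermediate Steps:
N(Y, c) = 3*c (N(Y, c) = c + 2*c = 3*c)
4491 - √(513 + N(1/(-29 - 22), -42)) = 4491 - √(513 + 3*(-42)) = 4491 - √(513 - 126) = 4491 - √387 = 4491 - 3*√43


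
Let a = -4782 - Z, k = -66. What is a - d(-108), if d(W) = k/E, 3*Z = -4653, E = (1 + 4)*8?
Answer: -64587/20 ≈ -3229.4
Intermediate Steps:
E = 40 (E = 5*8 = 40)
Z = -1551 (Z = (⅓)*(-4653) = -1551)
d(W) = -33/20 (d(W) = -66/40 = -66*1/40 = -33/20)
a = -3231 (a = -4782 - 1*(-1551) = -4782 + 1551 = -3231)
a - d(-108) = -3231 - 1*(-33/20) = -3231 + 33/20 = -64587/20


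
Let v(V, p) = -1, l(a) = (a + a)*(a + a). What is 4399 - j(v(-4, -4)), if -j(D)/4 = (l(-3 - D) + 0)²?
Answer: 5423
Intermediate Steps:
l(a) = 4*a² (l(a) = (2*a)*(2*a) = 4*a²)
j(D) = -64*(-3 - D)⁴ (j(D) = -4*(4*(-3 - D)² + 0)² = -4*16*(-3 - D)⁴ = -64*(-3 - D)⁴)
4399 - j(v(-4, -4)) = 4399 - (-64)*(3 - 1)⁴ = 4399 - (-64)*2⁴ = 4399 - (-64)*16 = 4399 - 1*(-1024) = 4399 + 1024 = 5423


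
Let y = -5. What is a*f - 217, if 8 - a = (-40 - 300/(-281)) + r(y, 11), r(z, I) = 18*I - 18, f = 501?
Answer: -18794369/281 ≈ -66884.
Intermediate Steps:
r(z, I) = -18 + 18*I
a = -37392/281 (a = 8 - ((-40 - 300/(-281)) + (-18 + 18*11)) = 8 - ((-40 - 300*(-1/281)) + (-18 + 198)) = 8 - ((-40 + 300/281) + 180) = 8 - (-10940/281 + 180) = 8 - 1*39640/281 = 8 - 39640/281 = -37392/281 ≈ -133.07)
a*f - 217 = -37392/281*501 - 217 = -18733392/281 - 217 = -18794369/281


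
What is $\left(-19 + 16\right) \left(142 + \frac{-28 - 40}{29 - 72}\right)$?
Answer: $- \frac{18522}{43} \approx -430.74$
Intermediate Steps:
$\left(-19 + 16\right) \left(142 + \frac{-28 - 40}{29 - 72}\right) = - 3 \left(142 - \frac{68}{-43}\right) = - 3 \left(142 - - \frac{68}{43}\right) = - 3 \left(142 + \frac{68}{43}\right) = \left(-3\right) \frac{6174}{43} = - \frac{18522}{43}$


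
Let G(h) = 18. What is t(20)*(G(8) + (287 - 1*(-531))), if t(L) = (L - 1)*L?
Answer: 317680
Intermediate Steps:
t(L) = L*(-1 + L) (t(L) = (-1 + L)*L = L*(-1 + L))
t(20)*(G(8) + (287 - 1*(-531))) = (20*(-1 + 20))*(18 + (287 - 1*(-531))) = (20*19)*(18 + (287 + 531)) = 380*(18 + 818) = 380*836 = 317680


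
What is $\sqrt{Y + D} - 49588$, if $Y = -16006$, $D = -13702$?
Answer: $-49588 + 2 i \sqrt{7427} \approx -49588.0 + 172.36 i$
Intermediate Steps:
$\sqrt{Y + D} - 49588 = \sqrt{-16006 - 13702} - 49588 = \sqrt{-29708} - 49588 = 2 i \sqrt{7427} - 49588 = -49588 + 2 i \sqrt{7427}$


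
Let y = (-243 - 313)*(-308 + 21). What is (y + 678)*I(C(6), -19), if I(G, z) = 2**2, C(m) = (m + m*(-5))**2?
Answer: 641000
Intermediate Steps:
C(m) = 16*m**2 (C(m) = (m - 5*m)**2 = (-4*m)**2 = 16*m**2)
I(G, z) = 4
y = 159572 (y = -556*(-287) = 159572)
(y + 678)*I(C(6), -19) = (159572 + 678)*4 = 160250*4 = 641000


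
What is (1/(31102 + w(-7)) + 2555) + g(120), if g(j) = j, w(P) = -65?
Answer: 83023976/31037 ≈ 2675.0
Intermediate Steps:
(1/(31102 + w(-7)) + 2555) + g(120) = (1/(31102 - 65) + 2555) + 120 = (1/31037 + 2555) + 120 = 79299536/31037 + 120 = 83023976/31037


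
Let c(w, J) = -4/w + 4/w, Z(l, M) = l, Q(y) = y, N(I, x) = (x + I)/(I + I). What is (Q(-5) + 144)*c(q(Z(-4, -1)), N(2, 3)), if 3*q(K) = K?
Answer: 0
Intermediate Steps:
N(I, x) = (I + x)/(2*I) (N(I, x) = (I + x)/((2*I)) = (I + x)*(1/(2*I)) = (I + x)/(2*I))
q(K) = K/3
c(w, J) = 0
(Q(-5) + 144)*c(q(Z(-4, -1)), N(2, 3)) = (-5 + 144)*0 = 139*0 = 0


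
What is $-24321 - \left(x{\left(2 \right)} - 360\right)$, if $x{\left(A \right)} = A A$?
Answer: $-23965$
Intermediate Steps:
$x{\left(A \right)} = A^{2}$
$-24321 - \left(x{\left(2 \right)} - 360\right) = -24321 - \left(2^{2} - 360\right) = -24321 - \left(4 - 360\right) = -24321 - -356 = -24321 + 356 = -23965$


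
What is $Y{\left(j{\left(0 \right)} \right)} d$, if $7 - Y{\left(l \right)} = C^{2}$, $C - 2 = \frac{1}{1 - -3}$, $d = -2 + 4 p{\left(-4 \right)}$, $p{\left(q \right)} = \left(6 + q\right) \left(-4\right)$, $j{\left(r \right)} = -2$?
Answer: $- \frac{527}{8} \approx -65.875$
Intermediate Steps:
$p{\left(q \right)} = -24 - 4 q$
$d = -34$ ($d = -2 + 4 \left(-24 - -16\right) = -2 + 4 \left(-24 + 16\right) = -2 + 4 \left(-8\right) = -2 - 32 = -34$)
$C = \frac{9}{4}$ ($C = 2 + \frac{1}{1 - -3} = 2 + \frac{1}{1 + 3} = 2 + \frac{1}{4} = \frac{9}{4} \approx 2.25$)
$Y{\left(l \right)} = \frac{31}{16}$ ($Y{\left(l \right)} = 7 - \left(\frac{9}{4}\right)^{2} = 7 - \frac{81}{16} = \frac{31}{16}$)
$Y{\left(j{\left(0 \right)} \right)} d = \frac{31}{16} \left(-34\right) = - \frac{527}{8}$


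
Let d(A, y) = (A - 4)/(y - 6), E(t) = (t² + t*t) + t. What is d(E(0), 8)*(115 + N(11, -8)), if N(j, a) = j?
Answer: -252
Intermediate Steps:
E(t) = t + 2*t² (E(t) = (t² + t²) + t = 2*t² + t = t + 2*t²)
d(A, y) = (-4 + A)/(-6 + y)
d(E(0), 8)*(115 + N(11, -8)) = ((-4 + 0*(1 + 2*0))/(-6 + 8))*(115 + 11) = ((-4 + 0*(1 + 0))/2)*126 = ((-4 + 0*1)/2)*126 = ((-4 + 0)/2)*126 = ((½)*(-4))*126 = -2*126 = -252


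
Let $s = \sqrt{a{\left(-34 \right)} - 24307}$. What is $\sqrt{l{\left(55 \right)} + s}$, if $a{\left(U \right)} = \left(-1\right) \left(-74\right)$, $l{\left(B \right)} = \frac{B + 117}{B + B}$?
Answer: $\frac{\sqrt{4730 + 3025 i \sqrt{24233}}}{55} \approx 8.8668 + 8.7782 i$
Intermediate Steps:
$l{\left(B \right)} = \frac{117 + B}{2 B}$
$a{\left(U \right)} = 74$
$s = i \sqrt{24233}$ ($s = \sqrt{74 - 24307} = \sqrt{-24233} = i \sqrt{24233} \approx 155.67 i$)
$\sqrt{l{\left(55 \right)} + s} = \sqrt{\frac{117 + 55}{2 \cdot 55} + i \sqrt{24233}} = \sqrt{\frac{1}{2} \cdot \frac{1}{55} \cdot 172 + i \sqrt{24233}} = \sqrt{\frac{86}{55} + i \sqrt{24233}}$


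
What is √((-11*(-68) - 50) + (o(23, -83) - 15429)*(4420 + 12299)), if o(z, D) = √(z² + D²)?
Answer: √(-257956753 + 16719*√7418) ≈ 16016.0*I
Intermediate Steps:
o(z, D) = √(D² + z²)
√((-11*(-68) - 50) + (o(23, -83) - 15429)*(4420 + 12299)) = √((-11*(-68) - 50) + (√((-83)² + 23²) - 15429)*(4420 + 12299)) = √((748 - 50) + (√(6889 + 529) - 15429)*16719) = √(698 + (√7418 - 15429)*16719) = √(698 + (-15429 + √7418)*16719) = √(698 + (-257957451 + 16719*√7418)) = √(-257956753 + 16719*√7418)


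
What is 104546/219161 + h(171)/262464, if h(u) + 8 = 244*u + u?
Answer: 36619558151/57521872704 ≈ 0.63662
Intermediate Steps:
h(u) = -8 + 245*u (h(u) = -8 + (244*u + u) = -8 + 245*u)
104546/219161 + h(171)/262464 = 104546/219161 + (-8 + 245*171)/262464 = 104546*(1/219161) + (-8 + 41895)*(1/262464) = 104546/219161 + 41887*(1/262464) = 104546/219161 + 41887/262464 = 36619558151/57521872704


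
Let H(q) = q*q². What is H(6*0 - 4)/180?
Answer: -16/45 ≈ -0.35556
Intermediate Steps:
H(q) = q³
H(6*0 - 4)/180 = (6*0 - 4)³/180 = (0 - 4)³*(1/180) = (-4)³*(1/180) = -64*1/180 = -16/45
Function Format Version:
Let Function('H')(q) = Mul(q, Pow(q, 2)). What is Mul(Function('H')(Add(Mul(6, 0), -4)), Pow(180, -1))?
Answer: Rational(-16, 45) ≈ -0.35556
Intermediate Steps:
Function('H')(q) = Pow(q, 3)
Mul(Function('H')(Add(Mul(6, 0), -4)), Pow(180, -1)) = Mul(Pow(Add(Mul(6, 0), -4), 3), Pow(180, -1)) = Mul(Pow(Add(0, -4), 3), Rational(1, 180)) = Mul(Pow(-4, 3), Rational(1, 180)) = Mul(-64, Rational(1, 180)) = Rational(-16, 45)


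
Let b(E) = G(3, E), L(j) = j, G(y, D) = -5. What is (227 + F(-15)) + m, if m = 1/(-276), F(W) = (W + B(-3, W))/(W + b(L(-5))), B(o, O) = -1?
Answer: 314359/1380 ≈ 227.80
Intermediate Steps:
b(E) = -5
F(W) = (-1 + W)/(-5 + W) (F(W) = (W - 1)/(W - 5) = (-1 + W)/(-5 + W))
m = -1/276 ≈ -0.0036232
(227 + F(-15)) + m = (227 + (-1 - 15)/(-5 - 15)) - 1/276 = (227 - 16/(-20)) - 1/276 = (227 - 1/20*(-16)) - 1/276 = (227 + 4/5) - 1/276 = 1139/5 - 1/276 = 314359/1380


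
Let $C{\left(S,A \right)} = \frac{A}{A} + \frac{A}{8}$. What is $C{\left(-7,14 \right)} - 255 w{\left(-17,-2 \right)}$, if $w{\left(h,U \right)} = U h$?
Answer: $- \frac{34669}{4} \approx -8667.3$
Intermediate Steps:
$C{\left(S,A \right)} = 1 + \frac{A}{8}$ ($C{\left(S,A \right)} = 1 + A \frac{1}{8} = 1 + \frac{A}{8}$)
$C{\left(-7,14 \right)} - 255 w{\left(-17,-2 \right)} = \left(1 + \frac{1}{8} \cdot 14\right) - 255 \left(\left(-2\right) \left(-17\right)\right) = \left(1 + \frac{7}{4}\right) - 8670 = \frac{11}{4} - 8670 = - \frac{34669}{4}$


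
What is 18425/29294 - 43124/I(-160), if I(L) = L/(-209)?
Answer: -33002676663/585880 ≈ -56330.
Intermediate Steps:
I(L) = -L/209 (I(L) = L*(-1/209) = -L/209)
18425/29294 - 43124/I(-160) = 18425/29294 - 43124/((-1/209*(-160))) = 18425*(1/29294) - 43124/160/209 = 18425/29294 - 43124*209/160 = 18425/29294 - 2253229/40 = -33002676663/585880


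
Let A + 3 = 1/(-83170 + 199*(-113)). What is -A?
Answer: 316972/105657 ≈ 3.0000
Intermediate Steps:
A = -316972/105657 (A = -3 + 1/(-83170 + 199*(-113)) = -3 + 1/(-83170 - 22487) = -3 + 1/(-105657) = -3 - 1/105657 = -316972/105657 ≈ -3.0000)
-A = -1*(-316972/105657) = 316972/105657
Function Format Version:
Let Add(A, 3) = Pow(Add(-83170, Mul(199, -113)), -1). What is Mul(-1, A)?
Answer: Rational(316972, 105657) ≈ 3.0000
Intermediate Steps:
A = Rational(-316972, 105657) (A = Add(-3, Pow(Add(-83170, Mul(199, -113)), -1)) = Add(-3, Pow(Add(-83170, -22487), -1)) = Add(-3, Pow(-105657, -1)) = Add(-3, Rational(-1, 105657)) = Rational(-316972, 105657) ≈ -3.0000)
Mul(-1, A) = Mul(-1, Rational(-316972, 105657)) = Rational(316972, 105657)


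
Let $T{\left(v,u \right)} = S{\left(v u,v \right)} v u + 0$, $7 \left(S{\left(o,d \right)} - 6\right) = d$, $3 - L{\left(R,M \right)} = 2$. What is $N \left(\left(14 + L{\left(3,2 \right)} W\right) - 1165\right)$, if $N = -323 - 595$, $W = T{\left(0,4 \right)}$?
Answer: $1056618$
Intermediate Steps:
$L{\left(R,M \right)} = 1$ ($L{\left(R,M \right)} = 3 - 2 = 1$)
$S{\left(o,d \right)} = 6 + \frac{d}{7}$
$T{\left(v,u \right)} = u v \left(6 + \frac{v}{7}\right)$ ($T{\left(v,u \right)} = \left(6 + \frac{v}{7}\right) v u + 0 = v \left(6 + \frac{v}{7}\right) u + 0 = u v \left(6 + \frac{v}{7}\right) + 0 = u v \left(6 + \frac{v}{7}\right)$)
$W = 0$ ($W = \frac{1}{7} \cdot 4 \cdot 0 \left(42 + 0\right) = \frac{1}{7} \cdot 4 \cdot 0 \cdot 42 = 0$)
$N = -918$ ($N = -323 - 595 = -918$)
$N \left(\left(14 + L{\left(3,2 \right)} W\right) - 1165\right) = - 918 \left(\left(14 + 1 \cdot 0\right) - 1165\right) = - 918 \left(\left(14 + 0\right) - 1165\right) = - 918 \left(14 - 1165\right) = \left(-918\right) \left(-1151\right) = 1056618$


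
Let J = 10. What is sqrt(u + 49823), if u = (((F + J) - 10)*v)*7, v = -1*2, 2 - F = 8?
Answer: sqrt(49907) ≈ 223.40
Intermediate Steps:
F = -6 (F = 2 - 1*8 = 2 - 8 = -6)
v = -2
u = 84 (u = (((-6 + 10) - 10)*(-2))*7 = ((4 - 10)*(-2))*7 = -6*(-2)*7 = 12*7 = 84)
sqrt(u + 49823) = sqrt(84 + 49823) = sqrt(49907)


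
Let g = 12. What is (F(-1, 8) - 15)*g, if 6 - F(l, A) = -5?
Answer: -48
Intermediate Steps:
F(l, A) = 11 (F(l, A) = 6 - 1*(-5) = 6 + 5 = 11)
(F(-1, 8) - 15)*g = (11 - 15)*12 = -4*12 = -48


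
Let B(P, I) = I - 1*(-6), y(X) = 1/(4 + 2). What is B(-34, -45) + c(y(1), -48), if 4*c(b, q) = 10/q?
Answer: -3749/96 ≈ -39.052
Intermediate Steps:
y(X) = 1/6
B(P, I) = 6 + I (B(P, I) = I + 6 = 6 + I)
c(b, q) = 5/(2*q) (c(b, q) = (10/q)/4 = 5/(2*q))
B(-34, -45) + c(y(1), -48) = (6 - 45) + (5/2)/(-48) = -39 + (5/2)*(-1/48) = -39 - 5/96 = -3749/96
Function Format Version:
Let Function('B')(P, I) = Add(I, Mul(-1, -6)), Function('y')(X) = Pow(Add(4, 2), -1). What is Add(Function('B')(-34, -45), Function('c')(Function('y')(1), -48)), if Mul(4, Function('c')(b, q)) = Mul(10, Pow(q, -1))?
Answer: Rational(-3749, 96) ≈ -39.052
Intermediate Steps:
Function('y')(X) = Rational(1, 6) (Function('y')(X) = Pow(6, -1) = Rational(1, 6))
Function('B')(P, I) = Add(6, I) (Function('B')(P, I) = Add(I, 6) = Add(6, I))
Function('c')(b, q) = Mul(Rational(5, 2), Pow(q, -1)) (Function('c')(b, q) = Mul(Rational(1, 4), Mul(10, Pow(q, -1))) = Mul(Rational(5, 2), Pow(q, -1)))
Add(Function('B')(-34, -45), Function('c')(Function('y')(1), -48)) = Add(Add(6, -45), Mul(Rational(5, 2), Pow(-48, -1))) = Add(-39, Mul(Rational(5, 2), Rational(-1, 48))) = Add(-39, Rational(-5, 96)) = Rational(-3749, 96)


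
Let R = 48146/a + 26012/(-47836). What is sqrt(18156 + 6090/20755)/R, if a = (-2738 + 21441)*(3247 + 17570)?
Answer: -41905091318481*sqrt(78822746)/1501063583051627 ≈ -247.85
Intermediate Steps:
a = 389340351 (a = 18703*20817 = 389340351)
R = -2531304524539/4656121257609 (R = 48146/389340351 + 26012/(-47836) = 48146*(1/389340351) + 26012*(-1/47836) = 48146/389340351 - 6503/11959 = -2531304524539/4656121257609 ≈ -0.54365)
sqrt(18156 + 6090/20755)/R = sqrt(18156 + 6090/20755)/(-2531304524539/4656121257609) = sqrt(18156 + 6090*(1/20755))*(-4656121257609/2531304524539) = sqrt(18156 + 174/593)*(-4656121257609/2531304524539) = sqrt(10766682/593)*(-4656121257609/2531304524539) = (9*sqrt(78822746)/593)*(-4656121257609/2531304524539) = -41905091318481*sqrt(78822746)/1501063583051627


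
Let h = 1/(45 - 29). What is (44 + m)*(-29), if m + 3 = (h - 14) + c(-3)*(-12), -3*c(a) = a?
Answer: -6989/16 ≈ -436.81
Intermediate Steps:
c(a) = -a/3
h = 1/16 ≈ 0.062500
m = -463/16 (m = -3 + ((1/16 - 14) - ⅓*(-3)*(-12)) = -3 + (-223/16 + 1*(-12)) = -3 + (-223/16 - 12) = -3 - 415/16 = -463/16 ≈ -28.938)
(44 + m)*(-29) = (44 - 463/16)*(-29) = (241/16)*(-29) = -6989/16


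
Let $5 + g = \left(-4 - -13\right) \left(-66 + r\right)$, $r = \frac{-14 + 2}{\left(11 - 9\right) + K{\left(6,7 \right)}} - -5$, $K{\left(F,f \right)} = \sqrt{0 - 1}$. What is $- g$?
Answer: $\frac{2986}{5} - \frac{108 i}{5} \approx 597.2 - 21.6 i$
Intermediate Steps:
$K{\left(F,f \right)} = i$ ($K{\left(F,f \right)} = \sqrt{-1} = i$)
$r = 5 - \frac{12 \left(2 - i\right)}{5}$ ($r = \frac{-14 + 2}{\left(11 - 9\right) + i} - -5 = - \frac{12}{2 + i} + 5 = - 12 \frac{2 - i}{5} + 5 = - \frac{12 \left(2 - i\right)}{5} + 5 = 5 - \frac{12 \left(2 - i\right)}{5} \approx 0.2 + 2.4 i$)
$g = - \frac{2986}{5} + \frac{108 i}{5}$ ($g = -5 + \left(-4 - -13\right) \left(-66 + \left(\frac{1}{5} + \frac{12 i}{5}\right)\right) = -5 + \left(-4 + 13\right) \left(- \frac{329}{5} + \frac{12 i}{5}\right) = -5 + 9 \left(- \frac{329}{5} + \frac{12 i}{5}\right) = -5 - \left(\frac{2961}{5} - \frac{108 i}{5}\right) = - \frac{2986}{5} + \frac{108 i}{5} \approx -597.2 + 21.6 i$)
$- g = - (- \frac{2986}{5} + \frac{108 i}{5}) = \frac{2986}{5} - \frac{108 i}{5}$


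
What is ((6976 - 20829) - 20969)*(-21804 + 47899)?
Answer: -908680090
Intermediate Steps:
((6976 - 20829) - 20969)*(-21804 + 47899) = (-13853 - 20969)*26095 = -34822*26095 = -908680090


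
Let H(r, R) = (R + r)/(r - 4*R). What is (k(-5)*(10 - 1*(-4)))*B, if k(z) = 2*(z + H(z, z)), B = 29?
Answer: -13804/3 ≈ -4601.3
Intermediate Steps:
H(r, R) = (R + r)/(r - 4*R)
k(z) = -4/3 + 2*z (k(z) = 2*(z + (z + z)/(z - 4*z)) = 2*(z + (2*z)/((-3*z))) = 2*(z + (-1/(3*z))*(2*z)) = 2*(z - ⅔) = 2*(-⅔ + z) = -4/3 + 2*z)
(k(-5)*(10 - 1*(-4)))*B = ((-4/3 + 2*(-5))*(10 - 1*(-4)))*29 = ((-4/3 - 10)*(10 + 4))*29 = -34/3*14*29 = -476/3*29 = -13804/3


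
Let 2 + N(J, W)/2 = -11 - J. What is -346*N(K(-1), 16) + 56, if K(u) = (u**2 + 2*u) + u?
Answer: 7668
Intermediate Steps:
K(u) = u**2 + 3*u
N(J, W) = -26 - 2*J (N(J, W) = -4 + 2*(-11 - J) = -4 + (-22 - 2*J) = -26 - 2*J)
-346*N(K(-1), 16) + 56 = -346*(-26 - (-2)*(3 - 1)) + 56 = -346*(-26 - (-2)*2) + 56 = -346*(-26 - 2*(-2)) + 56 = -346*(-26 + 4) + 56 = -346*(-22) + 56 = 7612 + 56 = 7668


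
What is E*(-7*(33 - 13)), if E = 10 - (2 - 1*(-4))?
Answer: -560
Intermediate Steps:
E = 4 (E = 10 - (2 + 4) = 10 - 1*6 = 10 - 6 = 4)
E*(-7*(33 - 13)) = 4*(-7*(33 - 13)) = 4*(-7*20) = 4*(-140) = -560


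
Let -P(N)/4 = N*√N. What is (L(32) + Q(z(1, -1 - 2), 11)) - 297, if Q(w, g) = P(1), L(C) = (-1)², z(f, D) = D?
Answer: -300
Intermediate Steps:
L(C) = 1
P(N) = -4*N^(3/2) (P(N) = -4*N*√N = -4*N^(3/2))
Q(w, g) = -4 (Q(w, g) = -4*1^(3/2) = -4*1 = -4)
(L(32) + Q(z(1, -1 - 2), 11)) - 297 = (1 - 4) - 297 = -3 - 297 = -300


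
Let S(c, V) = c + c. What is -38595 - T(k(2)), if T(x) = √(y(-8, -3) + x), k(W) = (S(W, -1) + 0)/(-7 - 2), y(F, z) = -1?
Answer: -38595 - I*√13/3 ≈ -38595.0 - 1.2019*I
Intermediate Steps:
S(c, V) = 2*c
k(W) = -2*W/9 (k(W) = (2*W + 0)/(-7 - 2) = (2*W)/(-9) = (2*W)*(-⅑) = -2*W/9)
T(x) = √(-1 + x)
-38595 - T(k(2)) = -38595 - √(-1 - 2/9*2) = -38595 - √(-1 - 4/9) = -38595 - √(-13/9) = -38595 - I*√13/3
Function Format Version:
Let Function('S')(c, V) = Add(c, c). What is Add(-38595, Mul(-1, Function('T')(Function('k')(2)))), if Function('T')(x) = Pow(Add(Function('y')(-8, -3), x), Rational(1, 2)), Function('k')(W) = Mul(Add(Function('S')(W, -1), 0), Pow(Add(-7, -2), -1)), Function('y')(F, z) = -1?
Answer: Add(-38595, Mul(Rational(-1, 3), I, Pow(13, Rational(1, 2)))) ≈ Add(-38595., Mul(-1.2019, I))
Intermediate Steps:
Function('S')(c, V) = Mul(2, c)
Function('k')(W) = Mul(Rational(-2, 9), W) (Function('k')(W) = Mul(Add(Mul(2, W), 0), Pow(Add(-7, -2), -1)) = Mul(Mul(2, W), Pow(-9, -1)) = Mul(Mul(2, W), Rational(-1, 9)) = Mul(Rational(-2, 9), W))
Function('T')(x) = Pow(Add(-1, x), Rational(1, 2))
Add(-38595, Mul(-1, Function('T')(Function('k')(2)))) = Add(-38595, Mul(-1, Pow(Add(-1, Mul(Rational(-2, 9), 2)), Rational(1, 2)))) = Add(-38595, Mul(-1, Pow(Add(-1, Rational(-4, 9)), Rational(1, 2)))) = Add(-38595, Mul(-1, Pow(Rational(-13, 9), Rational(1, 2)))) = Add(-38595, Mul(-1, Mul(Rational(1, 3), I, Pow(13, Rational(1, 2))))) = Add(-38595, Mul(Rational(-1, 3), I, Pow(13, Rational(1, 2))))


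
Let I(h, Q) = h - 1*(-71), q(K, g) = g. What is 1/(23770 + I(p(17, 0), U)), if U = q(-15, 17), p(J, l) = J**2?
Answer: 1/24130 ≈ 4.1442e-5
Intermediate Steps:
U = 17
I(h, Q) = 71 + h (I(h, Q) = h + 71 = 71 + h)
1/(23770 + I(p(17, 0), U)) = 1/(23770 + (71 + 17**2)) = 1/(23770 + (71 + 289)) = 1/(23770 + 360) = 1/24130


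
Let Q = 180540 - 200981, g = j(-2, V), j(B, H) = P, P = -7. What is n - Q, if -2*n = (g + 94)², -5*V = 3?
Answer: 33313/2 ≈ 16657.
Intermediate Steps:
V = -⅗ (V = -⅕*3 = -⅗ ≈ -0.60000)
j(B, H) = -7
g = -7
Q = -20441
n = -7569/2 (n = -(-7 + 94)²/2 = -½*87² = -½*7569 = -7569/2 ≈ -3784.5)
n - Q = -7569/2 - 1*(-20441) = -7569/2 + 20441 = 33313/2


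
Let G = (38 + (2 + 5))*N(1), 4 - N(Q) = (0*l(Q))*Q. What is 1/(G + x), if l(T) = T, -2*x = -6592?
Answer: 1/3476 ≈ 0.00028769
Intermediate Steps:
x = 3296 (x = -1/2*(-6592) = 3296)
N(Q) = 4 (N(Q) = 4 - 0*Q*Q = 4 - 0*Q = 4 - 1*0 = 4 + 0 = 4)
G = 180 (G = (38 + (2 + 5))*4 = (38 + 7)*4 = 45*4 = 180)
1/(G + x) = 1/(180 + 3296) = 1/3476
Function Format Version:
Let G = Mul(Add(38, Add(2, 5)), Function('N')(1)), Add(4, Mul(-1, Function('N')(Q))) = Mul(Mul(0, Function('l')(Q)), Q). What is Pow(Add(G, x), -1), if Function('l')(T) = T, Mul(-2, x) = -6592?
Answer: Rational(1, 3476) ≈ 0.00028769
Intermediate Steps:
x = 3296 (x = Mul(Rational(-1, 2), -6592) = 3296)
Function('N')(Q) = 4 (Function('N')(Q) = Add(4, Mul(-1, Mul(Mul(0, Q), Q))) = Add(4, Mul(-1, Mul(0, Q))) = Add(4, Mul(-1, 0)) = Add(4, 0) = 4)
G = 180 (G = Mul(Add(38, Add(2, 5)), 4) = Mul(Add(38, 7), 4) = Mul(45, 4) = 180)
Pow(Add(G, x), -1) = Pow(Add(180, 3296), -1) = Pow(3476, -1) = Rational(1, 3476)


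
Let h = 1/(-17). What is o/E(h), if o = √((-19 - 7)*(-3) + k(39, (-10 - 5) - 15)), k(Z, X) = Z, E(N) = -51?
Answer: -√13/17 ≈ -0.21209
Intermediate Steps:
h = -1/17 ≈ -0.058824
o = 3*√13 (o = √((-19 - 7)*(-3) + 39) = √(-26*(-3) + 39) = √(78 + 39) = √117 = 3*√13 ≈ 10.817)
o/E(h) = (3*√13)/(-51) = (3*√13)*(-1/51) = -√13/17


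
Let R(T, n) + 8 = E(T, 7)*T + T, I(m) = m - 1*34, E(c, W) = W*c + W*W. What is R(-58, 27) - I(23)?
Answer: 20651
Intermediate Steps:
E(c, W) = W² + W*c (E(c, W) = W*c + W² = W² + W*c)
I(m) = -34 + m (I(m) = m - 34 = -34 + m)
R(T, n) = -8 + T + T*(49 + 7*T) (R(T, n) = -8 + ((7*(7 + T))*T + T) = -8 + ((49 + 7*T)*T + T) = -8 + (T*(49 + 7*T) + T) = -8 + (T + T*(49 + 7*T)) = -8 + T + T*(49 + 7*T))
R(-58, 27) - I(23) = (-8 - 58 + 7*(-58)*(7 - 58)) - (-34 + 23) = (-8 - 58 + 7*(-58)*(-51)) - 1*(-11) = (-8 - 58 + 20706) + 11 = 20640 + 11 = 20651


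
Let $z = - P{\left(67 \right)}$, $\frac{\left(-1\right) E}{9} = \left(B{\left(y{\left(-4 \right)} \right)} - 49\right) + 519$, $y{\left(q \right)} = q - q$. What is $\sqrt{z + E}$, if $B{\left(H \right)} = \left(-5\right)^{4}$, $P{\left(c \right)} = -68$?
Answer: $i \sqrt{9787} \approx 98.929 i$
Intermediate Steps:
$y{\left(q \right)} = 0$
$B{\left(H \right)} = 625$
$E = -9855$ ($E = - 9 \left(\left(625 - 49\right) + 519\right) = - 9 \left(576 + 519\right) = \left(-9\right) 1095 = -9855$)
$z = 68$ ($z = \left(-1\right) \left(-68\right) = 68$)
$\sqrt{z + E} = \sqrt{68 - 9855} = \sqrt{-9787} = i \sqrt{9787}$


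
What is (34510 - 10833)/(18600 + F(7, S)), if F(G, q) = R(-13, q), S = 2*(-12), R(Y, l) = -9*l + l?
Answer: 23677/18792 ≈ 1.2600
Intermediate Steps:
R(Y, l) = -8*l
S = -24
F(G, q) = -8*q
(34510 - 10833)/(18600 + F(7, S)) = (34510 - 10833)/(18600 - 8*(-24)) = 23677/(18600 + 192) = 23677/18792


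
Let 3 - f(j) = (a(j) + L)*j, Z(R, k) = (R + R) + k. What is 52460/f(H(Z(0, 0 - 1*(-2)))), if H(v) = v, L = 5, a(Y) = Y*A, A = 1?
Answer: -52460/11 ≈ -4769.1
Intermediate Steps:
Z(R, k) = k + 2*R (Z(R, k) = 2*R + k = k + 2*R)
a(Y) = Y (a(Y) = Y*1 = Y)
f(j) = 3 - j*(5 + j) (f(j) = 3 - (j + 5)*j = 3 - (5 + j)*j = 3 - j*(5 + j))
52460/f(H(Z(0, 0 - 1*(-2)))) = 52460/(3 - ((0 - 1*(-2)) + 2*0)**2 - 5*((0 - 1*(-2)) + 2*0)) = 52460/(3 - ((0 + 2) + 0)**2 - 5*((0 + 2) + 0)) = 52460/(3 - (2 + 0)**2 - 5*(2 + 0)) = 52460/(3 - 1*2**2 - 5*2) = 52460/(3 - 1*4 - 10) = 52460/(3 - 4 - 10) = 52460/(-11) = 52460*(-1/11) = -52460/11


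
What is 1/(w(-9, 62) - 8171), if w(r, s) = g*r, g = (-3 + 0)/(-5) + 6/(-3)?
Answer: -5/40792 ≈ -0.00012257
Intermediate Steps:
g = -7/5 (g = -3*(-⅕) + 6*(-⅓) = ⅗ - 2 = -7/5 ≈ -1.4000)
w(r, s) = -7*r/5
1/(w(-9, 62) - 8171) = 1/(-7/5*(-9) - 8171) = 1/(63/5 - 8171) = 1/(-40792/5) = -5/40792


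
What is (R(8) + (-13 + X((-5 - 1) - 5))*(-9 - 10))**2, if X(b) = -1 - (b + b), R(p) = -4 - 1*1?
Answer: 24649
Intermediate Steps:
R(p) = -5 (R(p) = -4 - 1 = -5)
X(b) = -1 - 2*b
(R(8) + (-13 + X((-5 - 1) - 5))*(-9 - 10))**2 = (-5 + (-13 + (-1 - 2*((-5 - 1) - 5)))*(-9 - 10))**2 = (-5 + (-13 + (-1 - 2*(-6 - 5)))*(-19))**2 = (-5 + (-13 + (-1 - 2*(-11)))*(-19))**2 = (-5 + (-13 + (-1 + 22))*(-19))**2 = (-5 + (-13 + 21)*(-19))**2 = (-5 + 8*(-19))**2 = (-5 - 152)**2 = (-157)**2 = 24649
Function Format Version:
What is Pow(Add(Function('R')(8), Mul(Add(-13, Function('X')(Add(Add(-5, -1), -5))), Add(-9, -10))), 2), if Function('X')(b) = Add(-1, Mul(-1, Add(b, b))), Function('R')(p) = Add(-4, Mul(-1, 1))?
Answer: 24649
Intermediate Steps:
Function('R')(p) = -5 (Function('R')(p) = Add(-4, -1) = -5)
Function('X')(b) = Add(-1, Mul(-2, b)) (Function('X')(b) = Add(-1, Mul(-1, Mul(2, b))) = Add(-1, Mul(-2, b)))
Pow(Add(Function('R')(8), Mul(Add(-13, Function('X')(Add(Add(-5, -1), -5))), Add(-9, -10))), 2) = Pow(Add(-5, Mul(Add(-13, Add(-1, Mul(-2, Add(Add(-5, -1), -5)))), Add(-9, -10))), 2) = Pow(Add(-5, Mul(Add(-13, Add(-1, Mul(-2, Add(-6, -5)))), -19)), 2) = Pow(Add(-5, Mul(Add(-13, Add(-1, Mul(-2, -11))), -19)), 2) = Pow(Add(-5, Mul(Add(-13, Add(-1, 22)), -19)), 2) = Pow(Add(-5, Mul(Add(-13, 21), -19)), 2) = Pow(Add(-5, Mul(8, -19)), 2) = Pow(Add(-5, -152), 2) = Pow(-157, 2) = 24649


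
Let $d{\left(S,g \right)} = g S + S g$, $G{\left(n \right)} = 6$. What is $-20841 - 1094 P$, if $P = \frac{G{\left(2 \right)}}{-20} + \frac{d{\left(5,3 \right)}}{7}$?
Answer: $- \frac{882048}{35} \approx -25201.0$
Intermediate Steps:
$d{\left(S,g \right)} = 2 S g$ ($d{\left(S,g \right)} = S g + S g = 2 S g$)
$P = \frac{279}{70}$ ($P = \frac{6}{-20} + \frac{2 \cdot 5 \cdot 3}{7} = 6 \left(- \frac{1}{20}\right) + 30 \cdot \frac{1}{7} = - \frac{3}{10} + \frac{30}{7} = \frac{279}{70} \approx 3.9857$)
$-20841 - 1094 P = -20841 - \frac{152613}{35} = - \frac{882048}{35}$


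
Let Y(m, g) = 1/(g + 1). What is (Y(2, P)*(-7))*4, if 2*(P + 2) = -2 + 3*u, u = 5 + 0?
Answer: -56/11 ≈ -5.0909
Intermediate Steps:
u = 5
P = 9/2 (P = -2 + (-2 + 3*5)/2 = -2 + (-2 + 15)/2 = -2 + (1/2)*13 = -2 + 13/2 = 9/2 ≈ 4.5000)
Y(m, g) = 1/(1 + g)
(Y(2, P)*(-7))*4 = (-7/(1 + 9/2))*4 = (-7/(11/2))*4 = ((2/11)*(-7))*4 = -14/11*4 = -56/11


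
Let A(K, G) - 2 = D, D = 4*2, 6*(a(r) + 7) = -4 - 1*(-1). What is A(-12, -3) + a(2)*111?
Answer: -1645/2 ≈ -822.50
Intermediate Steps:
a(r) = -15/2 (a(r) = -7 + (-4 - 1*(-1))/6 = -7 + (-4 + 1)/6 = -7 + (⅙)*(-3) = -7 - ½ = -15/2)
D = 8
A(K, G) = 10 (A(K, G) = 2 + 8 = 10)
A(-12, -3) + a(2)*111 = 10 - 15/2*111 = 10 - 1665/2 = -1645/2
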